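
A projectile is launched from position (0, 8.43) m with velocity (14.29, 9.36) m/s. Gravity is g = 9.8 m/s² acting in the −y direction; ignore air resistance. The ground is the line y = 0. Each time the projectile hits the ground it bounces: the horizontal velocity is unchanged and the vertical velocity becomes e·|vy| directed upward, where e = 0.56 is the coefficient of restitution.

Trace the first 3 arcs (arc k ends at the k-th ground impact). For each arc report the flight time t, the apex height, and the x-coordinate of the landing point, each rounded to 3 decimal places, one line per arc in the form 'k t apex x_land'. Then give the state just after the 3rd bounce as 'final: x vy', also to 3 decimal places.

Arc 1: start y=8.430, vy=9.360 → t=2.578, apex=12.900, x_land=36.834, impact vy=-15.901
  bounce: vy ← 0.56·15.901 = 8.904
Arc 2: start y=0.000, vy=8.904 → t=1.817, apex=4.045, x_land=62.803, impact vy=-8.904
  bounce: vy ← 0.56·8.904 = 4.987
Arc 3: start y=0.000, vy=4.987 → t=1.018, apex=1.269, x_land=77.345, impact vy=-4.987
  bounce: vy ← 0.56·4.987 = 2.792

1 2.578 12.900 36.834
2 1.817 4.045 62.803
3 1.018 1.269 77.345
final: 77.345 2.792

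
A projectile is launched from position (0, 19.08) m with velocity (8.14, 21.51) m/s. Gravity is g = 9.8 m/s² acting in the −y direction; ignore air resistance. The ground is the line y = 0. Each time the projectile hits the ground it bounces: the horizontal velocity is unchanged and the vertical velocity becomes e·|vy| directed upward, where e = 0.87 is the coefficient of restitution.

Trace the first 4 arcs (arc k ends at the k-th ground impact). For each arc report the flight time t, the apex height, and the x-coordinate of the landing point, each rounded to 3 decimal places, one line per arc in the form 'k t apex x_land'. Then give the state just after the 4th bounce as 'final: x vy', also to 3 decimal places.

Arc 1: start y=19.080, vy=21.510 → t=5.146, apex=42.686, x_land=41.892, impact vy=-28.925
  bounce: vy ← 0.87·28.925 = 25.165
Arc 2: start y=0.000, vy=25.165 → t=5.136, apex=32.309, x_land=83.696, impact vy=-25.165
  bounce: vy ← 0.87·25.165 = 21.893
Arc 3: start y=0.000, vy=21.893 → t=4.468, apex=24.455, x_land=120.066, impact vy=-21.893
  bounce: vy ← 0.87·21.893 = 19.047
Arc 4: start y=0.000, vy=19.047 → t=3.887, apex=18.510, x_land=151.707, impact vy=-19.047
  bounce: vy ← 0.87·19.047 = 16.571

1 5.146 42.686 41.892
2 5.136 32.309 83.696
3 4.468 24.455 120.066
4 3.887 18.510 151.707
final: 151.707 16.571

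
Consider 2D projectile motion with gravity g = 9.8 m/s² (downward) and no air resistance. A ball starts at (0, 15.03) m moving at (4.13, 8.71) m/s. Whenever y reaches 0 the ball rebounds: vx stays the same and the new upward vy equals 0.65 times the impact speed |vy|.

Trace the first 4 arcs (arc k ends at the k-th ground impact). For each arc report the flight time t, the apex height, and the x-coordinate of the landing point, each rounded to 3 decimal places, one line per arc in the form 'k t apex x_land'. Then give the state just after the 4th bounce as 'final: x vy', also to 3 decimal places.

Arc 1: start y=15.030, vy=8.710 → t=2.853, apex=18.901, x_land=11.782, impact vy=-19.247
  bounce: vy ← 0.65·19.247 = 12.511
Arc 2: start y=0.000, vy=12.511 → t=2.553, apex=7.986, x_land=22.327, impact vy=-12.511
  bounce: vy ← 0.65·12.511 = 8.132
Arc 3: start y=0.000, vy=8.132 → t=1.660, apex=3.374, x_land=29.181, impact vy=-8.132
  bounce: vy ← 0.65·8.132 = 5.286
Arc 4: start y=0.000, vy=5.286 → t=1.079, apex=1.425, x_land=33.636, impact vy=-5.286
  bounce: vy ← 0.65·5.286 = 3.436

1 2.853 18.901 11.782
2 2.553 7.986 22.327
3 1.660 3.374 29.181
4 1.079 1.425 33.636
final: 33.636 3.436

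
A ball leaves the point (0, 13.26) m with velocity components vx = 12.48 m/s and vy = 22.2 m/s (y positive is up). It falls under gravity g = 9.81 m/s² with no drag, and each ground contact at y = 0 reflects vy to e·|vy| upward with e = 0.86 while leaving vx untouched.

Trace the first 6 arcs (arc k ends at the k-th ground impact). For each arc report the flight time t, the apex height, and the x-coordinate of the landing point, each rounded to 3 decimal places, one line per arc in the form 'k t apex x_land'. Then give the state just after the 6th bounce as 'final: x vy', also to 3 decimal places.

Arc 1: start y=13.260, vy=22.200 → t=5.060, apex=38.379, x_land=63.152, impact vy=-27.441
  bounce: vy ← 0.86·27.441 = 23.599
Arc 2: start y=0.000, vy=23.599 → t=4.811, apex=28.385, x_land=123.196, impact vy=-23.599
  bounce: vy ← 0.86·23.599 = 20.295
Arc 3: start y=0.000, vy=20.295 → t=4.138, apex=20.994, x_land=174.834, impact vy=-20.295
  bounce: vy ← 0.86·20.295 = 17.454
Arc 4: start y=0.000, vy=17.454 → t=3.558, apex=15.527, x_land=219.243, impact vy=-17.454
  bounce: vy ← 0.86·17.454 = 15.010
Arc 5: start y=0.000, vy=15.010 → t=3.060, apex=11.484, x_land=257.434, impact vy=-15.010
  bounce: vy ← 0.86·15.010 = 12.909
Arc 6: start y=0.000, vy=12.909 → t=2.632, apex=8.493, x_land=290.279, impact vy=-12.909
  bounce: vy ← 0.86·12.909 = 11.102

1 5.060 38.379 63.152
2 4.811 28.385 123.196
3 4.138 20.994 174.834
4 3.558 15.527 219.243
5 3.060 11.484 257.434
6 2.632 8.493 290.279
final: 290.279 11.102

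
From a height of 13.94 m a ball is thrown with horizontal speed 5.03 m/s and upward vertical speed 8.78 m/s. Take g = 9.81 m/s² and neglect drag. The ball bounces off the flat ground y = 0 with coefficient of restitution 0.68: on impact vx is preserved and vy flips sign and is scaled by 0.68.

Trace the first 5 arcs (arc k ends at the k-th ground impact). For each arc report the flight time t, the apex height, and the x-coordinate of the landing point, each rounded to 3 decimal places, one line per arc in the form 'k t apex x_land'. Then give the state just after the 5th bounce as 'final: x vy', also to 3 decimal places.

1 2.804 17.869 14.103
2 2.596 8.263 27.159
3 1.765 3.821 36.038
4 1.200 1.767 42.075
5 0.816 0.817 46.181
final: 46.181 2.722

Arc 1: start y=13.940, vy=8.780 → t=2.804, apex=17.869, x_land=14.103, impact vy=-18.724
  bounce: vy ← 0.68·18.724 = 12.732
Arc 2: start y=0.000, vy=12.732 → t=2.596, apex=8.263, x_land=27.159, impact vy=-12.732
  bounce: vy ← 0.68·12.732 = 8.658
Arc 3: start y=0.000, vy=8.658 → t=1.765, apex=3.821, x_land=36.038, impact vy=-8.658
  bounce: vy ← 0.68·8.658 = 5.887
Arc 4: start y=0.000, vy=5.887 → t=1.200, apex=1.767, x_land=42.075, impact vy=-5.887
  bounce: vy ← 0.68·5.887 = 4.003
Arc 5: start y=0.000, vy=4.003 → t=0.816, apex=0.817, x_land=46.181, impact vy=-4.003
  bounce: vy ← 0.68·4.003 = 2.722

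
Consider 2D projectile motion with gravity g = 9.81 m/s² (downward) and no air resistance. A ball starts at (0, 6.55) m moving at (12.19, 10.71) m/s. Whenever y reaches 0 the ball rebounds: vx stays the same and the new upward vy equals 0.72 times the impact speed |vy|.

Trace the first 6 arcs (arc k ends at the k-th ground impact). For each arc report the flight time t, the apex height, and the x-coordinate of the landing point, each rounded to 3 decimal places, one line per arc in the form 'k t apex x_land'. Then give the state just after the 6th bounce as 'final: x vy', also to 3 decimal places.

Arc 1: start y=6.550, vy=10.710 → t=2.681, apex=12.396, x_land=32.687, impact vy=-15.595
  bounce: vy ← 0.72·15.595 = 11.229
Arc 2: start y=0.000, vy=11.229 → t=2.289, apex=6.426, x_land=60.593, impact vy=-11.229
  bounce: vy ← 0.72·11.229 = 8.085
Arc 3: start y=0.000, vy=8.085 → t=1.648, apex=3.331, x_land=80.685, impact vy=-8.085
  bounce: vy ← 0.72·8.085 = 5.821
Arc 4: start y=0.000, vy=5.821 → t=1.187, apex=1.727, x_land=95.151, impact vy=-5.821
  bounce: vy ← 0.72·5.821 = 4.191
Arc 5: start y=0.000, vy=4.191 → t=0.854, apex=0.895, x_land=105.567, impact vy=-4.191
  bounce: vy ← 0.72·4.191 = 3.018
Arc 6: start y=0.000, vy=3.018 → t=0.615, apex=0.464, x_land=113.066, impact vy=-3.018
  bounce: vy ← 0.72·3.018 = 2.173

1 2.681 12.396 32.687
2 2.289 6.426 60.593
3 1.648 3.331 80.685
4 1.187 1.727 95.151
5 0.854 0.895 105.567
6 0.615 0.464 113.066
final: 113.066 2.173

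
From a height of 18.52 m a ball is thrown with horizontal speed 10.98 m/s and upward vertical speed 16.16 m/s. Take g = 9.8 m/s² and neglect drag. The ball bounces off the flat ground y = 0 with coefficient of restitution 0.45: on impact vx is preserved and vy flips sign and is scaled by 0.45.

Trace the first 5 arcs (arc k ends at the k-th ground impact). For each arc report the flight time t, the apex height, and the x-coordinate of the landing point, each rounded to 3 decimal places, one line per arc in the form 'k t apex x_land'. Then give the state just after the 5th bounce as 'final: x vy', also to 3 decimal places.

Arc 1: start y=18.520, vy=16.160 → t=4.198, apex=31.844, x_land=46.097, impact vy=-24.983
  bounce: vy ← 0.45·24.983 = 11.242
Arc 2: start y=0.000, vy=11.242 → t=2.294, apex=6.448, x_land=71.288, impact vy=-11.242
  bounce: vy ← 0.45·11.242 = 5.059
Arc 3: start y=0.000, vy=5.059 → t=1.032, apex=1.306, x_land=82.625, impact vy=-5.059
  bounce: vy ← 0.45·5.059 = 2.277
Arc 4: start y=0.000, vy=2.277 → t=0.465, apex=0.264, x_land=87.726, impact vy=-2.277
  bounce: vy ← 0.45·2.277 = 1.024
Arc 5: start y=0.000, vy=1.024 → t=0.209, apex=0.054, x_land=90.022, impact vy=-1.024
  bounce: vy ← 0.45·1.024 = 0.461

1 4.198 31.844 46.097
2 2.294 6.448 71.288
3 1.032 1.306 82.625
4 0.465 0.264 87.726
5 0.209 0.054 90.022
final: 90.022 0.461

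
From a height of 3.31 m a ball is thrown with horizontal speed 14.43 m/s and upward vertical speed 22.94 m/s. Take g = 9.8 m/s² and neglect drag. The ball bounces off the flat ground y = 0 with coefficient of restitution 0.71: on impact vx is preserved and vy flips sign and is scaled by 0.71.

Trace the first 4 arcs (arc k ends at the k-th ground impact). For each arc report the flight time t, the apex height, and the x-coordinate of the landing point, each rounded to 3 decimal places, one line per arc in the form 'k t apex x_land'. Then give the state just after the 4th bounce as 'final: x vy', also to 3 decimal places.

Arc 1: start y=3.310, vy=22.940 → t=4.822, apex=30.159, x_land=69.578, impact vy=-24.313
  bounce: vy ← 0.71·24.313 = 17.262
Arc 2: start y=0.000, vy=17.262 → t=3.523, apex=15.203, x_land=120.413, impact vy=-17.262
  bounce: vy ← 0.71·17.262 = 12.256
Arc 3: start y=0.000, vy=12.256 → t=2.501, apex=7.664, x_land=156.506, impact vy=-12.256
  bounce: vy ← 0.71·12.256 = 8.702
Arc 4: start y=0.000, vy=8.702 → t=1.776, apex=3.863, x_land=182.132, impact vy=-8.702
  bounce: vy ← 0.71·8.702 = 6.178

1 4.822 30.159 69.578
2 3.523 15.203 120.413
3 2.501 7.664 156.506
4 1.776 3.863 182.132
final: 182.132 6.178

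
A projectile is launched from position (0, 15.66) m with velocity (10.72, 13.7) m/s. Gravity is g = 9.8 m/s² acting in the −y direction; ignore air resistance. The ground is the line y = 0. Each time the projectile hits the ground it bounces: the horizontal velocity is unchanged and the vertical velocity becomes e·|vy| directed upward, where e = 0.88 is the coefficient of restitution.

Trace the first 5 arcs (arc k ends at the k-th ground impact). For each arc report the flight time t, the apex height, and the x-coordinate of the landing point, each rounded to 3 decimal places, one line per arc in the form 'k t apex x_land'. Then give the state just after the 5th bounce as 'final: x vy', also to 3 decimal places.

1 3.667 25.236 39.314
2 3.994 19.543 82.132
3 3.515 15.134 119.811
4 3.093 11.720 152.969
5 2.722 9.076 182.147
final: 182.147 11.737

Arc 1: start y=15.660, vy=13.700 → t=3.667, apex=25.236, x_land=39.314, impact vy=-22.240
  bounce: vy ← 0.88·22.240 = 19.571
Arc 2: start y=0.000, vy=19.571 → t=3.994, apex=19.543, x_land=82.132, impact vy=-19.571
  bounce: vy ← 0.88·19.571 = 17.223
Arc 3: start y=0.000, vy=17.223 → t=3.515, apex=15.134, x_land=119.811, impact vy=-17.223
  bounce: vy ← 0.88·17.223 = 15.156
Arc 4: start y=0.000, vy=15.156 → t=3.093, apex=11.720, x_land=152.969, impact vy=-15.156
  bounce: vy ← 0.88·15.156 = 13.337
Arc 5: start y=0.000, vy=13.337 → t=2.722, apex=9.076, x_land=182.147, impact vy=-13.337
  bounce: vy ← 0.88·13.337 = 11.737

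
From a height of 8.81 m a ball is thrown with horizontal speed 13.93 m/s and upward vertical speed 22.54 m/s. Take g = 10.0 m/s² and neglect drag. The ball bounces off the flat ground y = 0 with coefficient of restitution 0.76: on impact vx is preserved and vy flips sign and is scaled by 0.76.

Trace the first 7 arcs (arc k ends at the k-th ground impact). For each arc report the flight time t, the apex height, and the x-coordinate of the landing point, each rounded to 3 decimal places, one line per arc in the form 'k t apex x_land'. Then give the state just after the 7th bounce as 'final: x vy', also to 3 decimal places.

Arc 1: start y=8.810, vy=22.540 → t=4.870, apex=34.213, x_land=67.837, impact vy=-26.158
  bounce: vy ← 0.76·26.158 = 19.880
Arc 2: start y=0.000, vy=19.880 → t=3.976, apex=19.761, x_land=123.223, impact vy=-19.880
  bounce: vy ← 0.76·19.880 = 15.109
Arc 3: start y=0.000, vy=15.109 → t=3.022, apex=11.414, x_land=165.317, impact vy=-15.109
  bounce: vy ← 0.76·15.109 = 11.483
Arc 4: start y=0.000, vy=11.483 → t=2.297, apex=6.593, x_land=197.308, impact vy=-11.483
  bounce: vy ← 0.76·11.483 = 8.727
Arc 5: start y=0.000, vy=8.727 → t=1.745, apex=3.808, x_land=221.621, impact vy=-8.727
  bounce: vy ← 0.76·8.727 = 6.632
Arc 6: start y=0.000, vy=6.632 → t=1.326, apex=2.199, x_land=240.099, impact vy=-6.632
  bounce: vy ← 0.76·6.632 = 5.041
Arc 7: start y=0.000, vy=5.041 → t=1.008, apex=1.270, x_land=254.142, impact vy=-5.041
  bounce: vy ← 0.76·5.041 = 3.831

1 4.870 34.213 67.837
2 3.976 19.761 123.223
3 3.022 11.414 165.317
4 2.297 6.593 197.308
5 1.745 3.808 221.621
6 1.326 2.199 240.099
7 1.008 1.270 254.142
final: 254.142 3.831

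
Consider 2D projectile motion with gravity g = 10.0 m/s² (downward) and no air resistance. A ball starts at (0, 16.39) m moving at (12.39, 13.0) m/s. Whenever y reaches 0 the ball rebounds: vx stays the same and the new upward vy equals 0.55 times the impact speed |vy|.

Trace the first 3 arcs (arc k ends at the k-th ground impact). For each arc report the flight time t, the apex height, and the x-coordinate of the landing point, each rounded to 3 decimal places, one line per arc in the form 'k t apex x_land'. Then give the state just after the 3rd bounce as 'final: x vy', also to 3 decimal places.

1 3.529 24.840 43.723
2 2.452 7.514 74.101
3 1.348 2.273 90.809
final: 90.809 3.708

Arc 1: start y=16.390, vy=13.000 → t=3.529, apex=24.840, x_land=43.723, impact vy=-22.289
  bounce: vy ← 0.55·22.289 = 12.259
Arc 2: start y=0.000, vy=12.259 → t=2.452, apex=7.514, x_land=74.101, impact vy=-12.259
  bounce: vy ← 0.55·12.259 = 6.742
Arc 3: start y=0.000, vy=6.742 → t=1.348, apex=2.273, x_land=90.809, impact vy=-6.742
  bounce: vy ← 0.55·6.742 = 3.708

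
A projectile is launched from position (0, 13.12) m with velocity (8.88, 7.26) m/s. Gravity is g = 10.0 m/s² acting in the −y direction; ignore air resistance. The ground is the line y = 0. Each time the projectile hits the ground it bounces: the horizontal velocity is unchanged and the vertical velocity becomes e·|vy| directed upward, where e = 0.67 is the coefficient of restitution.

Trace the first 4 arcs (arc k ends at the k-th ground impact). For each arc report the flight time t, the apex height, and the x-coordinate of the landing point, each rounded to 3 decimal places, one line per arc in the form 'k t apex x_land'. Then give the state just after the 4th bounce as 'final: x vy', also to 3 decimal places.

1 2.501 15.755 22.210
2 2.379 7.073 43.333
3 1.594 3.175 57.485
4 1.068 1.425 66.967
final: 66.967 3.577

Arc 1: start y=13.120, vy=7.260 → t=2.501, apex=15.755, x_land=22.210, impact vy=-17.751
  bounce: vy ← 0.67·17.751 = 11.893
Arc 2: start y=0.000, vy=11.893 → t=2.379, apex=7.073, x_land=43.333, impact vy=-11.893
  bounce: vy ← 0.67·11.893 = 7.969
Arc 3: start y=0.000, vy=7.969 → t=1.594, apex=3.175, x_land=57.485, impact vy=-7.969
  bounce: vy ← 0.67·7.969 = 5.339
Arc 4: start y=0.000, vy=5.339 → t=1.068, apex=1.425, x_land=66.967, impact vy=-5.339
  bounce: vy ← 0.67·5.339 = 3.577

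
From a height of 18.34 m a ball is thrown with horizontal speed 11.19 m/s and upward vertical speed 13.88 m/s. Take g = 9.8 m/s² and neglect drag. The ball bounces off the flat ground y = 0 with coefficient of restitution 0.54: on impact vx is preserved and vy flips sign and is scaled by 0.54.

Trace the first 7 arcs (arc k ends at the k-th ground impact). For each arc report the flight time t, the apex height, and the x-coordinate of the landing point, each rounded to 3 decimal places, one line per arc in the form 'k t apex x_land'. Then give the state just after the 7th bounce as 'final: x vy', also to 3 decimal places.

1 3.814 28.169 42.679
2 2.589 8.214 71.655
3 1.398 2.395 87.302
4 0.755 0.698 95.752
5 0.408 0.204 100.315
6 0.220 0.059 102.778
7 0.119 0.017 104.109
final: 104.109 0.315

Arc 1: start y=18.340, vy=13.880 → t=3.814, apex=28.169, x_land=42.679, impact vy=-23.497
  bounce: vy ← 0.54·23.497 = 12.688
Arc 2: start y=0.000, vy=12.688 → t=2.589, apex=8.214, x_land=71.655, impact vy=-12.688
  bounce: vy ← 0.54·12.688 = 6.852
Arc 3: start y=0.000, vy=6.852 → t=1.398, apex=2.395, x_land=87.302, impact vy=-6.852
  bounce: vy ← 0.54·6.852 = 3.700
Arc 4: start y=0.000, vy=3.700 → t=0.755, apex=0.698, x_land=95.752, impact vy=-3.700
  bounce: vy ← 0.54·3.700 = 1.998
Arc 5: start y=0.000, vy=1.998 → t=0.408, apex=0.204, x_land=100.315, impact vy=-1.998
  bounce: vy ← 0.54·1.998 = 1.079
Arc 6: start y=0.000, vy=1.079 → t=0.220, apex=0.059, x_land=102.778, impact vy=-1.079
  bounce: vy ← 0.54·1.079 = 0.583
Arc 7: start y=0.000, vy=0.583 → t=0.119, apex=0.017, x_land=104.109, impact vy=-0.583
  bounce: vy ← 0.54·0.583 = 0.315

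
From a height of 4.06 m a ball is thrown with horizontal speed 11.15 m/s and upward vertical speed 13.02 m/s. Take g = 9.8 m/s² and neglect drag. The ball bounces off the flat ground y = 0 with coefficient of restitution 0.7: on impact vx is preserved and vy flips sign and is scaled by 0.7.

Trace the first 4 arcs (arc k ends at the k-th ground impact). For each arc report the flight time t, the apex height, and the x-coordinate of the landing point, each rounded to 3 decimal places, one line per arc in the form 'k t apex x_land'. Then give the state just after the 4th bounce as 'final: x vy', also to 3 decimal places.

Arc 1: start y=4.060, vy=13.020 → t=2.939, apex=12.709, x_land=32.771, impact vy=-15.783
  bounce: vy ← 0.7·15.783 = 11.048
Arc 2: start y=0.000, vy=11.048 → t=2.255, apex=6.227, x_land=57.910, impact vy=-11.048
  bounce: vy ← 0.7·11.048 = 7.734
Arc 3: start y=0.000, vy=7.734 → t=1.578, apex=3.051, x_land=75.508, impact vy=-7.734
  bounce: vy ← 0.7·7.734 = 5.413
Arc 4: start y=0.000, vy=5.413 → t=1.105, apex=1.495, x_land=87.827, impact vy=-5.413
  bounce: vy ← 0.7·5.413 = 3.789

1 2.939 12.709 32.771
2 2.255 6.227 57.910
3 1.578 3.051 75.508
4 1.105 1.495 87.827
final: 87.827 3.789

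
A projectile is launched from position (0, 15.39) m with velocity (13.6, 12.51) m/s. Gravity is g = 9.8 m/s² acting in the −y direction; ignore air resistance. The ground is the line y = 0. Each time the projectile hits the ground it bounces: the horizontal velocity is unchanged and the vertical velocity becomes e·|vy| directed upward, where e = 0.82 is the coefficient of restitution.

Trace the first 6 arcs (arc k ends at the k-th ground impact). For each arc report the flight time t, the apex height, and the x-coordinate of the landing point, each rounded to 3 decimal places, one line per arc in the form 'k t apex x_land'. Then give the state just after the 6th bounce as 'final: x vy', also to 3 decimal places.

1 3.461 23.375 47.065
2 3.582 15.717 95.779
3 2.937 10.568 135.725
4 2.408 7.106 168.481
5 1.975 4.778 195.340
6 1.619 3.213 217.365
final: 217.365 6.507

Arc 1: start y=15.390, vy=12.510 → t=3.461, apex=23.375, x_land=47.065, impact vy=-21.404
  bounce: vy ← 0.82·21.404 = 17.552
Arc 2: start y=0.000, vy=17.552 → t=3.582, apex=15.717, x_land=95.779, impact vy=-17.552
  bounce: vy ← 0.82·17.552 = 14.392
Arc 3: start y=0.000, vy=14.392 → t=2.937, apex=10.568, x_land=135.725, impact vy=-14.392
  bounce: vy ← 0.82·14.392 = 11.802
Arc 4: start y=0.000, vy=11.802 → t=2.408, apex=7.106, x_land=168.481, impact vy=-11.802
  bounce: vy ← 0.82·11.802 = 9.677
Arc 5: start y=0.000, vy=9.677 → t=1.975, apex=4.778, x_land=195.340, impact vy=-9.677
  bounce: vy ← 0.82·9.677 = 7.935
Arc 6: start y=0.000, vy=7.935 → t=1.619, apex=3.213, x_land=217.365, impact vy=-7.935
  bounce: vy ← 0.82·7.935 = 6.507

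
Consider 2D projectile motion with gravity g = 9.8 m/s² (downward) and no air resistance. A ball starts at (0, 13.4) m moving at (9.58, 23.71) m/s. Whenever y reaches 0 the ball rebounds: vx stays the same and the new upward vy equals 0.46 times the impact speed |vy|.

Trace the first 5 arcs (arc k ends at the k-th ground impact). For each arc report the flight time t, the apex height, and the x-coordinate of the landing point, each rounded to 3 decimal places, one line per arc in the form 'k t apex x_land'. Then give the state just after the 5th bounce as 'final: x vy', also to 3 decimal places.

Arc 1: start y=13.400, vy=23.710 → t=5.350, apex=42.082, x_land=51.252, impact vy=-28.719
  bounce: vy ← 0.46·28.719 = 13.211
Arc 2: start y=0.000, vy=13.211 → t=2.696, apex=8.905, x_land=77.081, impact vy=-13.211
  bounce: vy ← 0.46·13.211 = 6.077
Arc 3: start y=0.000, vy=6.077 → t=1.240, apex=1.884, x_land=88.962, impact vy=-6.077
  bounce: vy ← 0.46·6.077 = 2.795
Arc 4: start y=0.000, vy=2.795 → t=0.570, apex=0.399, x_land=94.428, impact vy=-2.795
  bounce: vy ← 0.46·2.795 = 1.286
Arc 5: start y=0.000, vy=1.286 → t=0.262, apex=0.084, x_land=96.942, impact vy=-1.286
  bounce: vy ← 0.46·1.286 = 0.592

1 5.350 42.082 51.252
2 2.696 8.905 77.081
3 1.240 1.884 88.962
4 0.570 0.399 94.428
5 0.262 0.084 96.942
final: 96.942 0.592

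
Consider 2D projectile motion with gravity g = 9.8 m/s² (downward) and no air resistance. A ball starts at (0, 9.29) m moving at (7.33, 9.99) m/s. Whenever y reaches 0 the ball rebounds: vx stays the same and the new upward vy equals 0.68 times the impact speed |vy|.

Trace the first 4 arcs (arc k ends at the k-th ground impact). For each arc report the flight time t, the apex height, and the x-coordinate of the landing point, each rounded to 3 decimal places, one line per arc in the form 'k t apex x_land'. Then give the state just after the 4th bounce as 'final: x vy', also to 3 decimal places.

1 2.733 14.382 20.030
2 2.330 6.650 37.108
3 1.584 3.075 48.722
4 1.077 1.422 56.619
final: 56.619 3.590

Arc 1: start y=9.290, vy=9.990 → t=2.733, apex=14.382, x_land=20.030, impact vy=-16.789
  bounce: vy ← 0.68·16.789 = 11.417
Arc 2: start y=0.000, vy=11.417 → t=2.330, apex=6.650, x_land=37.108, impact vy=-11.417
  bounce: vy ← 0.68·11.417 = 7.763
Arc 3: start y=0.000, vy=7.763 → t=1.584, apex=3.075, x_land=48.722, impact vy=-7.763
  bounce: vy ← 0.68·7.763 = 5.279
Arc 4: start y=0.000, vy=5.279 → t=1.077, apex=1.422, x_land=56.619, impact vy=-5.279
  bounce: vy ← 0.68·5.279 = 3.590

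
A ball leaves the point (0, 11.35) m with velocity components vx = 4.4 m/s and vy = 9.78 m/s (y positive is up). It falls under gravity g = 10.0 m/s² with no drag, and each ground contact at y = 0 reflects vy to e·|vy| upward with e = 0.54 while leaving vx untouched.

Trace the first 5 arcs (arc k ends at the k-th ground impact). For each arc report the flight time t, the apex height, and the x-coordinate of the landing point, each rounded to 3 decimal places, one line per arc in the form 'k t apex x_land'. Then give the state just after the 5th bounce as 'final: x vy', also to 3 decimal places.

1 2.774 16.132 12.207
2 1.940 4.704 20.742
3 1.048 1.372 25.352
4 0.566 0.400 27.841
5 0.305 0.117 29.185
final: 29.185 0.825

Arc 1: start y=11.350, vy=9.780 → t=2.774, apex=16.132, x_land=12.207, impact vy=-17.962
  bounce: vy ← 0.54·17.962 = 9.700
Arc 2: start y=0.000, vy=9.700 → t=1.940, apex=4.704, x_land=20.742, impact vy=-9.700
  bounce: vy ← 0.54·9.700 = 5.238
Arc 3: start y=0.000, vy=5.238 → t=1.048, apex=1.372, x_land=25.352, impact vy=-5.238
  bounce: vy ← 0.54·5.238 = 2.828
Arc 4: start y=0.000, vy=2.828 → t=0.566, apex=0.400, x_land=27.841, impact vy=-2.828
  bounce: vy ← 0.54·2.828 = 1.527
Arc 5: start y=0.000, vy=1.527 → t=0.305, apex=0.117, x_land=29.185, impact vy=-1.527
  bounce: vy ← 0.54·1.527 = 0.825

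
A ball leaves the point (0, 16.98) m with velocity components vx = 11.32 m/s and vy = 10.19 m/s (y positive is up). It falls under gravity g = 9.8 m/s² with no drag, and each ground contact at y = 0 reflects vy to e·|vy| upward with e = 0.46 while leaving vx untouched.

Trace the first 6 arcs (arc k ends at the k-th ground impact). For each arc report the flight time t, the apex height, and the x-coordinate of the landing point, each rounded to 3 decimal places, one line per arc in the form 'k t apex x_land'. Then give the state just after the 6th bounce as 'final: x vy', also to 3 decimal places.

Arc 1: start y=16.980, vy=10.190 → t=3.172, apex=22.278, x_land=35.908, impact vy=-20.896
  bounce: vy ← 0.46·20.896 = 9.612
Arc 2: start y=0.000, vy=9.612 → t=1.962, apex=4.714, x_land=58.114, impact vy=-9.612
  bounce: vy ← 0.46·9.612 = 4.422
Arc 3: start y=0.000, vy=4.422 → t=0.902, apex=0.997, x_land=68.328, impact vy=-4.422
  bounce: vy ← 0.46·4.422 = 2.034
Arc 4: start y=0.000, vy=2.034 → t=0.415, apex=0.211, x_land=73.027, impact vy=-2.034
  bounce: vy ← 0.46·2.034 = 0.936
Arc 5: start y=0.000, vy=0.936 → t=0.191, apex=0.045, x_land=75.189, impact vy=-0.936
  bounce: vy ← 0.46·0.936 = 0.430
Arc 6: start y=0.000, vy=0.430 → t=0.088, apex=0.009, x_land=76.183, impact vy=-0.430
  bounce: vy ← 0.46·0.430 = 0.198

1 3.172 22.278 35.908
2 1.962 4.714 58.114
3 0.902 0.997 68.328
4 0.415 0.211 73.027
5 0.191 0.045 75.189
6 0.088 0.009 76.183
final: 76.183 0.198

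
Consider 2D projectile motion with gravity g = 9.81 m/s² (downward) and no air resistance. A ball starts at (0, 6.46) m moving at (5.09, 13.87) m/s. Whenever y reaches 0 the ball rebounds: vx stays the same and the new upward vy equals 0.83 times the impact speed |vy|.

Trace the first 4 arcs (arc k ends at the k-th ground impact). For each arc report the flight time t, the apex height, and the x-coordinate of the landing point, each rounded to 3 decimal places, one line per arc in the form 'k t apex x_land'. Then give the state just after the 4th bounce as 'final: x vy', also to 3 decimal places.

1 3.235 16.265 16.465
2 3.023 11.205 31.852
3 2.509 7.719 44.622
4 2.082 5.318 55.222
final: 55.222 8.478

Arc 1: start y=6.460, vy=13.870 → t=3.235, apex=16.265, x_land=16.465, impact vy=-17.864
  bounce: vy ← 0.83·17.864 = 14.827
Arc 2: start y=0.000, vy=14.827 → t=3.023, apex=11.205, x_land=31.852, impact vy=-14.827
  bounce: vy ← 0.83·14.827 = 12.307
Arc 3: start y=0.000, vy=12.307 → t=2.509, apex=7.719, x_land=44.622, impact vy=-12.307
  bounce: vy ← 0.83·12.307 = 10.214
Arc 4: start y=0.000, vy=10.214 → t=2.082, apex=5.318, x_land=55.222, impact vy=-10.214
  bounce: vy ← 0.83·10.214 = 8.478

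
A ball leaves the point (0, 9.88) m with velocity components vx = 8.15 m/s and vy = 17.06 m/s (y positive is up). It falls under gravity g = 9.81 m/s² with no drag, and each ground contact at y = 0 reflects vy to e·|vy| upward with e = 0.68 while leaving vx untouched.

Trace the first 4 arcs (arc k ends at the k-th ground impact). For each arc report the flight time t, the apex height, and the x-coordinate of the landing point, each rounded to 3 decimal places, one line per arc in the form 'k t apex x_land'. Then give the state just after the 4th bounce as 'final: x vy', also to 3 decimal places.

1 3.984 24.714 32.467
2 3.053 11.428 57.347
3 2.076 5.284 74.265
4 1.412 2.443 85.770
final: 85.770 4.708

Arc 1: start y=9.880, vy=17.060 → t=3.984, apex=24.714, x_land=32.467, impact vy=-22.020
  bounce: vy ← 0.68·22.020 = 14.974
Arc 2: start y=0.000, vy=14.974 → t=3.053, apex=11.428, x_land=57.347, impact vy=-14.974
  bounce: vy ← 0.68·14.974 = 10.182
Arc 3: start y=0.000, vy=10.182 → t=2.076, apex=5.284, x_land=74.265, impact vy=-10.182
  bounce: vy ← 0.68·10.182 = 6.924
Arc 4: start y=0.000, vy=6.924 → t=1.412, apex=2.443, x_land=85.770, impact vy=-6.924
  bounce: vy ← 0.68·6.924 = 4.708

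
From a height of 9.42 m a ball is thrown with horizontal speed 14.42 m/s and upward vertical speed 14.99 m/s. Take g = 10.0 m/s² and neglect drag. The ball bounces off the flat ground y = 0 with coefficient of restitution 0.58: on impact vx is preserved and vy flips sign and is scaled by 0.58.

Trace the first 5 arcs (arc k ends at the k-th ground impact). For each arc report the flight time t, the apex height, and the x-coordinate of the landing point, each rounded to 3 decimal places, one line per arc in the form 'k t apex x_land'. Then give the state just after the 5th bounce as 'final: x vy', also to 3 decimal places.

1 3.531 20.655 50.924
2 2.358 6.948 84.922
3 1.367 2.337 104.641
4 0.793 0.786 116.077
5 0.460 0.265 122.711
final: 122.711 1.334

Arc 1: start y=9.420, vy=14.990 → t=3.531, apex=20.655, x_land=50.924, impact vy=-20.325
  bounce: vy ← 0.58·20.325 = 11.788
Arc 2: start y=0.000, vy=11.788 → t=2.358, apex=6.948, x_land=84.922, impact vy=-11.788
  bounce: vy ← 0.58·11.788 = 6.837
Arc 3: start y=0.000, vy=6.837 → t=1.367, apex=2.337, x_land=104.641, impact vy=-6.837
  bounce: vy ← 0.58·6.837 = 3.966
Arc 4: start y=0.000, vy=3.966 → t=0.793, apex=0.786, x_land=116.077, impact vy=-3.966
  bounce: vy ← 0.58·3.966 = 2.300
Arc 5: start y=0.000, vy=2.300 → t=0.460, apex=0.265, x_land=122.711, impact vy=-2.300
  bounce: vy ← 0.58·2.300 = 1.334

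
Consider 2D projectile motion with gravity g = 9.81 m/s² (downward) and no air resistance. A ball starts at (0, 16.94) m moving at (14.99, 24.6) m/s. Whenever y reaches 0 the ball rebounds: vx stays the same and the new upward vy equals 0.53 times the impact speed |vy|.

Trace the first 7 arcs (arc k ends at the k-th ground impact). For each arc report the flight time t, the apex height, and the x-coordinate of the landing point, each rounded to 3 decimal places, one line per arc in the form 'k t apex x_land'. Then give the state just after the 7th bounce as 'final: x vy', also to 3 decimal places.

1 5.629 47.784 84.376
2 3.308 13.423 133.970
3 1.753 3.770 160.255
4 0.929 1.059 174.186
5 0.493 0.298 181.570
6 0.261 0.084 185.483
7 0.138 0.023 187.557
final: 187.557 0.360

Arc 1: start y=16.940, vy=24.600 → t=5.629, apex=47.784, x_land=84.376, impact vy=-30.619
  bounce: vy ← 0.53·30.619 = 16.228
Arc 2: start y=0.000, vy=16.228 → t=3.308, apex=13.423, x_land=133.970, impact vy=-16.228
  bounce: vy ← 0.53·16.228 = 8.601
Arc 3: start y=0.000, vy=8.601 → t=1.753, apex=3.770, x_land=160.255, impact vy=-8.601
  bounce: vy ← 0.53·8.601 = 4.558
Arc 4: start y=0.000, vy=4.558 → t=0.929, apex=1.059, x_land=174.186, impact vy=-4.558
  bounce: vy ← 0.53·4.558 = 2.416
Arc 5: start y=0.000, vy=2.416 → t=0.493, apex=0.298, x_land=181.570, impact vy=-2.416
  bounce: vy ← 0.53·2.416 = 1.280
Arc 6: start y=0.000, vy=1.280 → t=0.261, apex=0.084, x_land=185.483, impact vy=-1.280
  bounce: vy ← 0.53·1.280 = 0.679
Arc 7: start y=0.000, vy=0.679 → t=0.138, apex=0.023, x_land=187.557, impact vy=-0.679
  bounce: vy ← 0.53·0.679 = 0.360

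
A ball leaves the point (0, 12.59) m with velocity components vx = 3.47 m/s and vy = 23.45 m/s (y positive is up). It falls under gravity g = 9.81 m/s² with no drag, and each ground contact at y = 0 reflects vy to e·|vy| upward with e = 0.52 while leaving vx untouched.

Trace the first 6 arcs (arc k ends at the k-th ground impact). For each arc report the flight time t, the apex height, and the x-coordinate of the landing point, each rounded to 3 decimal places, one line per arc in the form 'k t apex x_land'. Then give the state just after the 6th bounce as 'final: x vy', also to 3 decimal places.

1 5.268 40.618 18.280
2 2.993 10.983 28.665
3 1.556 2.970 34.065
4 0.809 0.803 36.873
5 0.421 0.217 38.333
6 0.219 0.059 39.093
final: 39.093 0.558

Arc 1: start y=12.590, vy=23.450 → t=5.268, apex=40.618, x_land=18.280, impact vy=-28.230
  bounce: vy ← 0.52·28.230 = 14.679
Arc 2: start y=0.000, vy=14.679 → t=2.993, apex=10.983, x_land=28.665, impact vy=-14.679
  bounce: vy ← 0.52·14.679 = 7.633
Arc 3: start y=0.000, vy=7.633 → t=1.556, apex=2.970, x_land=34.065, impact vy=-7.633
  bounce: vy ← 0.52·7.633 = 3.969
Arc 4: start y=0.000, vy=3.969 → t=0.809, apex=0.803, x_land=36.873, impact vy=-3.969
  bounce: vy ← 0.52·3.969 = 2.064
Arc 5: start y=0.000, vy=2.064 → t=0.421, apex=0.217, x_land=38.333, impact vy=-2.064
  bounce: vy ← 0.52·2.064 = 1.073
Arc 6: start y=0.000, vy=1.073 → t=0.219, apex=0.059, x_land=39.093, impact vy=-1.073
  bounce: vy ← 0.52·1.073 = 0.558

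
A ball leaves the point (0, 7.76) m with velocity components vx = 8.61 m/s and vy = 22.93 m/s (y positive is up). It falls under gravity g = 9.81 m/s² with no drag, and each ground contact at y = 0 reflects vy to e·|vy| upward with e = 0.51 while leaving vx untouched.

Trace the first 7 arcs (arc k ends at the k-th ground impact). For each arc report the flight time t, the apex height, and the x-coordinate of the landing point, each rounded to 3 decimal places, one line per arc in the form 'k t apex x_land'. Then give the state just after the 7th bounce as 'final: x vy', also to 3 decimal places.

1 4.992 34.558 42.979
2 2.707 8.989 66.290
3 1.381 2.338 78.179
4 0.704 0.608 84.242
5 0.359 0.158 87.334
6 0.183 0.041 88.911
7 0.093 0.011 89.715
final: 89.715 0.234

Arc 1: start y=7.760, vy=22.930 → t=4.992, apex=34.558, x_land=42.979, impact vy=-26.039
  bounce: vy ← 0.51·26.039 = 13.280
Arc 2: start y=0.000, vy=13.280 → t=2.707, apex=8.989, x_land=66.290, impact vy=-13.280
  bounce: vy ← 0.51·13.280 = 6.773
Arc 3: start y=0.000, vy=6.773 → t=1.381, apex=2.338, x_land=78.179, impact vy=-6.773
  bounce: vy ← 0.51·6.773 = 3.454
Arc 4: start y=0.000, vy=3.454 → t=0.704, apex=0.608, x_land=84.242, impact vy=-3.454
  bounce: vy ← 0.51·3.454 = 1.762
Arc 5: start y=0.000, vy=1.762 → t=0.359, apex=0.158, x_land=87.334, impact vy=-1.762
  bounce: vy ← 0.51·1.762 = 0.898
Arc 6: start y=0.000, vy=0.898 → t=0.183, apex=0.041, x_land=88.911, impact vy=-0.898
  bounce: vy ← 0.51·0.898 = 0.458
Arc 7: start y=0.000, vy=0.458 → t=0.093, apex=0.011, x_land=89.715, impact vy=-0.458
  bounce: vy ← 0.51·0.458 = 0.234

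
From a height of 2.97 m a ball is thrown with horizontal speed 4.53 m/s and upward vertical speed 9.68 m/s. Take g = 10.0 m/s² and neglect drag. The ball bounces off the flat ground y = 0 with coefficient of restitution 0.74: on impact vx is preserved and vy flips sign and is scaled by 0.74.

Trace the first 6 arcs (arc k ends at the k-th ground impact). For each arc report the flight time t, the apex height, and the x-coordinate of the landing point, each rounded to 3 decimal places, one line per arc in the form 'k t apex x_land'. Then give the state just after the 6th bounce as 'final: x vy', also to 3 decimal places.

1 2.205 7.655 9.990
2 1.831 4.192 18.286
3 1.355 2.296 24.425
4 1.003 1.257 28.967
5 0.742 0.688 32.329
6 0.549 0.377 34.817
final: 34.817 2.032

Arc 1: start y=2.970, vy=9.680 → t=2.205, apex=7.655, x_land=9.990, impact vy=-12.373
  bounce: vy ← 0.74·12.373 = 9.156
Arc 2: start y=0.000, vy=9.156 → t=1.831, apex=4.192, x_land=18.286, impact vy=-9.156
  bounce: vy ← 0.74·9.156 = 6.776
Arc 3: start y=0.000, vy=6.776 → t=1.355, apex=2.296, x_land=24.425, impact vy=-6.776
  bounce: vy ← 0.74·6.776 = 5.014
Arc 4: start y=0.000, vy=5.014 → t=1.003, apex=1.257, x_land=28.967, impact vy=-5.014
  bounce: vy ← 0.74·5.014 = 3.710
Arc 5: start y=0.000, vy=3.710 → t=0.742, apex=0.688, x_land=32.329, impact vy=-3.710
  bounce: vy ← 0.74·3.710 = 2.746
Arc 6: start y=0.000, vy=2.746 → t=0.549, apex=0.377, x_land=34.817, impact vy=-2.746
  bounce: vy ← 0.74·2.746 = 2.032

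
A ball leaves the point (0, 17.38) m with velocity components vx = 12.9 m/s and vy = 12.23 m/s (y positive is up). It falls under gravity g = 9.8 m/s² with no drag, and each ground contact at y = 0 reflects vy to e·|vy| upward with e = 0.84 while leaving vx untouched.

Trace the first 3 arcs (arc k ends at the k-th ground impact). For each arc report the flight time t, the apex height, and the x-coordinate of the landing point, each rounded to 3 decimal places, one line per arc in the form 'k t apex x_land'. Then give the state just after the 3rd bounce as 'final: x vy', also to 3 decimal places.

Arc 1: start y=17.380, vy=12.230 → t=3.507, apex=25.011, x_land=45.243, impact vy=-22.141
  bounce: vy ← 0.84·22.141 = 18.598
Arc 2: start y=0.000, vy=18.598 → t=3.796, apex=17.648, x_land=94.206, impact vy=-18.598
  bounce: vy ← 0.84·18.598 = 15.623
Arc 3: start y=0.000, vy=15.623 → t=3.188, apex=12.452, x_land=135.335, impact vy=-15.623
  bounce: vy ← 0.84·15.623 = 13.123

1 3.507 25.011 45.243
2 3.796 17.648 94.206
3 3.188 12.452 135.335
final: 135.335 13.123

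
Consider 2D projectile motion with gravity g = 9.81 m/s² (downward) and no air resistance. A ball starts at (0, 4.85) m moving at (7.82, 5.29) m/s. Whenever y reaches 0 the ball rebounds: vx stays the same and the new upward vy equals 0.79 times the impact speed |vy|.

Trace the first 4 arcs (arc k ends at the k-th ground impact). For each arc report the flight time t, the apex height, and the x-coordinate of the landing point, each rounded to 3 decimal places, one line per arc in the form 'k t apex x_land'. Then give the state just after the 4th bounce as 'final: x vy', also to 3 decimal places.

1 1.670 6.276 13.063
2 1.787 3.917 27.039
3 1.412 2.445 38.081
4 1.115 1.526 46.803
final: 46.803 4.322

Arc 1: start y=4.850, vy=5.290 → t=1.670, apex=6.276, x_land=13.063, impact vy=-11.097
  bounce: vy ← 0.79·11.097 = 8.767
Arc 2: start y=0.000, vy=8.767 → t=1.787, apex=3.917, x_land=27.039, impact vy=-8.767
  bounce: vy ← 0.79·8.767 = 6.926
Arc 3: start y=0.000, vy=6.926 → t=1.412, apex=2.445, x_land=38.081, impact vy=-6.926
  bounce: vy ← 0.79·6.926 = 5.471
Arc 4: start y=0.000, vy=5.471 → t=1.115, apex=1.526, x_land=46.803, impact vy=-5.471
  bounce: vy ← 0.79·5.471 = 4.322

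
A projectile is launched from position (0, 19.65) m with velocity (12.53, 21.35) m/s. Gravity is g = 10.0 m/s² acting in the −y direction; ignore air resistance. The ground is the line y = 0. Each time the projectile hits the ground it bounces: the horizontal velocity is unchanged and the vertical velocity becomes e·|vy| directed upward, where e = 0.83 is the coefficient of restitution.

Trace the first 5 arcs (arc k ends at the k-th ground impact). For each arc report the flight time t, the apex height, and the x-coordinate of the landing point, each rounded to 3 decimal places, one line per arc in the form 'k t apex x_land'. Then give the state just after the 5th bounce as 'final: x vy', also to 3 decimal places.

Arc 1: start y=19.650, vy=21.350 → t=5.048, apex=42.441, x_land=63.257, impact vy=-29.135
  bounce: vy ← 0.83·29.135 = 24.182
Arc 2: start y=0.000, vy=24.182 → t=4.836, apex=29.238, x_land=123.856, impact vy=-24.182
  bounce: vy ← 0.83·24.182 = 20.071
Arc 3: start y=0.000, vy=20.071 → t=4.014, apex=20.142, x_land=174.154, impact vy=-20.071
  bounce: vy ← 0.83·20.071 = 16.659
Arc 4: start y=0.000, vy=16.659 → t=3.332, apex=13.876, x_land=215.901, impact vy=-16.659
  bounce: vy ← 0.83·16.659 = 13.827
Arc 5: start y=0.000, vy=13.827 → t=2.765, apex=9.559, x_land=250.551, impact vy=-13.827
  bounce: vy ← 0.83·13.827 = 11.476

1 5.048 42.441 63.257
2 4.836 29.238 123.856
3 4.014 20.142 174.154
4 3.332 13.876 215.901
5 2.765 9.559 250.551
final: 250.551 11.476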